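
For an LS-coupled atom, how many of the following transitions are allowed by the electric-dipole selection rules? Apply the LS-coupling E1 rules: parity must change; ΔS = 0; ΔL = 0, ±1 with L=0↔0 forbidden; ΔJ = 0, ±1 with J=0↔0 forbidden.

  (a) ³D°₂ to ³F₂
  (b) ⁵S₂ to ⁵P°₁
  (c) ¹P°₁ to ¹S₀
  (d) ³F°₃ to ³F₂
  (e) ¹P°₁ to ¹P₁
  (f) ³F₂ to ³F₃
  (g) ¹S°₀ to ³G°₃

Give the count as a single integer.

5

(a) allowed
(b) allowed
(c) allowed
(d) allowed
(e) allowed
(f) forbidden (parity fails)
(g) forbidden (parity, ΔS, ΔL, ΔJ fail)
Total allowed: 5 of 7.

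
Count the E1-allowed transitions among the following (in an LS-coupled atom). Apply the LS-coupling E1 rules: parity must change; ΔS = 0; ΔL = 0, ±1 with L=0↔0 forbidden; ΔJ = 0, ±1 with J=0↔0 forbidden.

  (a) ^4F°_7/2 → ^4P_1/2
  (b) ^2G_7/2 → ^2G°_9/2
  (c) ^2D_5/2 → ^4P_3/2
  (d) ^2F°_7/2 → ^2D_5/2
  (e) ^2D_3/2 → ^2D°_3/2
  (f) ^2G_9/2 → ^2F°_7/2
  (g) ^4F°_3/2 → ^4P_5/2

4

(a) forbidden (ΔL, ΔJ fail)
(b) allowed
(c) forbidden (parity, ΔS fail)
(d) allowed
(e) allowed
(f) allowed
(g) forbidden (ΔL fails)
Total allowed: 4 of 7.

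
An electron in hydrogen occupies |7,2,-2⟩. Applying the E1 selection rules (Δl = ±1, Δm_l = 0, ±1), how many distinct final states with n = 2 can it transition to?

E1 requires Δl = ±1, so l_f ∈ {1, 3}; with 0 ≤ l_f ≤ n_f−1 = 1, the allowed l_f values are {1}.
For l_f = 1: m_f ∈ {m_i−1, m_i, m_i+1} ∩ [−1, 1] = {-1} → 1 state.
Total: 1.

1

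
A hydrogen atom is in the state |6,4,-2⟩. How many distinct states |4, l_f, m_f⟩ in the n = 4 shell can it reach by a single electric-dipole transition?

3

E1 requires Δl = ±1, so l_f ∈ {3, 5}; with 0 ≤ l_f ≤ n_f−1 = 3, the allowed l_f values are {3}.
For l_f = 3: m_f ∈ {m_i−1, m_i, m_i+1} ∩ [−3, 3] = {-3, -2, -1} → 3 states.
Total: 3.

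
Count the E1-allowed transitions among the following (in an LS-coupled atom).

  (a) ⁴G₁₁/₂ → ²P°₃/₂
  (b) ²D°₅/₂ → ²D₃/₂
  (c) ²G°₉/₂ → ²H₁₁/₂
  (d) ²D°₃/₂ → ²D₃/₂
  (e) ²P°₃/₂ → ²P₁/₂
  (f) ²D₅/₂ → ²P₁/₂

(a) forbidden (ΔS, ΔL, ΔJ fail)
(b) allowed
(c) allowed
(d) allowed
(e) allowed
(f) forbidden (parity, ΔJ fail)
Total allowed: 4 of 6.

4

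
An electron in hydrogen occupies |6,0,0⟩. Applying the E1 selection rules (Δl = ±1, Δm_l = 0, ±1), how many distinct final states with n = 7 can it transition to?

E1 requires Δl = ±1, so l_f ∈ {-1, 1}; with 0 ≤ l_f ≤ n_f−1 = 6, the allowed l_f values are {1}.
For l_f = 1: m_f ∈ {m_i−1, m_i, m_i+1} ∩ [−1, 1] = {-1, 0, 1} → 3 states.
Total: 3.

3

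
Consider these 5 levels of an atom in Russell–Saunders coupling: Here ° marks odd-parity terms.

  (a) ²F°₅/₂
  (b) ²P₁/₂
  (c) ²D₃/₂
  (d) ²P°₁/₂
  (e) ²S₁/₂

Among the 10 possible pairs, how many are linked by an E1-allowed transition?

(a)–(b): forbidden (ΔL, ΔJ).
(a)–(c): allowed.
(a)–(d): forbidden (parity, ΔL, ΔJ).
(a)–(e): forbidden (ΔL, ΔJ).
(b)–(c): forbidden (parity).
(b)–(d): allowed.
(b)–(e): forbidden (parity).
(c)–(d): allowed.
(c)–(e): forbidden (parity, ΔL).
(d)–(e): allowed.
Allowed pairs: 4 of 10.

4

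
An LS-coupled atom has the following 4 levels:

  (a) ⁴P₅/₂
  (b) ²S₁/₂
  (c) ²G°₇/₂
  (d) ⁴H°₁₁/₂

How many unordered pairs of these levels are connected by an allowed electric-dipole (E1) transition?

0

(a)–(b): forbidden (parity, ΔS, ΔJ).
(a)–(c): forbidden (ΔS, ΔL).
(a)–(d): forbidden (ΔL, ΔJ).
(b)–(c): forbidden (ΔL, ΔJ).
(b)–(d): forbidden (ΔS, ΔL, ΔJ).
(c)–(d): forbidden (parity, ΔS, ΔJ).
Allowed pairs: 0 of 6.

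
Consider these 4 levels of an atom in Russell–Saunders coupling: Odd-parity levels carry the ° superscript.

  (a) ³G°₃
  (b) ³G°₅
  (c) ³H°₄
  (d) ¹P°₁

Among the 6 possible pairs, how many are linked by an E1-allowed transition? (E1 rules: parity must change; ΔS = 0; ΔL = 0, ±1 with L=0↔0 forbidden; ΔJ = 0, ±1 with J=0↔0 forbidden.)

(a)–(b): forbidden (parity, ΔJ).
(a)–(c): forbidden (parity).
(a)–(d): forbidden (parity, ΔS, ΔL, ΔJ).
(b)–(c): forbidden (parity).
(b)–(d): forbidden (parity, ΔS, ΔL, ΔJ).
(c)–(d): forbidden (parity, ΔS, ΔL, ΔJ).
Allowed pairs: 0 of 6.

0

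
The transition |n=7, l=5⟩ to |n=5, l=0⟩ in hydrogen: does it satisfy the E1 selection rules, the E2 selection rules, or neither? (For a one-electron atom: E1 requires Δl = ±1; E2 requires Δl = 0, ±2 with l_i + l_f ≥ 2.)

Δl = 0 − 5 = -5; l_i + l_f = 5.
E1 (Δl = ±1): not satisfied.
E2 (Δl = 0,±2, l_i+l_f ≥ 2): not satisfied.

neither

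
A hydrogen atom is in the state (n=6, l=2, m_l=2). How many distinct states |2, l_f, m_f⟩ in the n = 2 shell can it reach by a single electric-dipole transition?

1

E1 requires Δl = ±1, so l_f ∈ {1, 3}; with 0 ≤ l_f ≤ n_f−1 = 1, the allowed l_f values are {1}.
For l_f = 1: m_f ∈ {m_i−1, m_i, m_i+1} ∩ [−1, 1] = {1} → 1 state.
Total: 1.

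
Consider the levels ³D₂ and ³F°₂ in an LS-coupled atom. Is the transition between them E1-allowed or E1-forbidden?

allowed

Initial level: S=1, L=2, J=2, parity even. Final level: S=1, L=3, J=2, parity odd.
Parity must change: even → odd — ok.
ΔS = 0: S: 1 → 1 — ok.
ΔL = 0, ±1 (not L=0↔0): L: 2 → 3, ΔL = +1 — ok.
ΔJ = 0, ±1 (not J=0↔0): J: 2 → 2, ΔJ = +0 — ok.
All four E1 rules are satisfied.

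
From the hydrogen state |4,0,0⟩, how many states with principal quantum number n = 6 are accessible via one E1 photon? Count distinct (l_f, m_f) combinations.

E1 requires Δl = ±1, so l_f ∈ {-1, 1}; with 0 ≤ l_f ≤ n_f−1 = 5, the allowed l_f values are {1}.
For l_f = 1: m_f ∈ {m_i−1, m_i, m_i+1} ∩ [−1, 1] = {-1, 0, 1} → 3 states.
Total: 3.

3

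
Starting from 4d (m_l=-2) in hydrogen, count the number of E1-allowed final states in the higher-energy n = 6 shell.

4

E1 requires Δl = ±1, so l_f ∈ {1, 3}; with 0 ≤ l_f ≤ n_f−1 = 5, the allowed l_f values are {1, 3}.
For l_f = 1: m_f ∈ {m_i−1, m_i, m_i+1} ∩ [−1, 1] = {-1} → 1 state.
For l_f = 3: m_f ∈ {m_i−1, m_i, m_i+1} ∩ [−3, 3] = {-3, -2, -1} → 3 states.
Total: 4.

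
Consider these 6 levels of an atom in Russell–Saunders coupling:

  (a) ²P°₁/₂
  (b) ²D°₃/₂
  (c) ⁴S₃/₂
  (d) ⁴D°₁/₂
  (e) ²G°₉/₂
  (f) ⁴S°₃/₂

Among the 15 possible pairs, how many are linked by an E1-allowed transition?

(a)–(b): forbidden (parity).
(a)–(c): forbidden (ΔS).
(a)–(d): forbidden (parity, ΔS).
(a)–(e): forbidden (parity, ΔL, ΔJ).
(a)–(f): forbidden (parity, ΔS).
(b)–(c): forbidden (ΔS, ΔL).
(b)–(d): forbidden (parity, ΔS).
(b)–(e): forbidden (parity, ΔL, ΔJ).
(b)–(f): forbidden (parity, ΔS, ΔL).
(c)–(d): forbidden (ΔL).
(c)–(e): forbidden (ΔS, ΔL, ΔJ).
(c)–(f): forbidden (ΔL).
(d)–(e): forbidden (parity, ΔS, ΔL, ΔJ).
(d)–(f): forbidden (parity, ΔL).
(e)–(f): forbidden (parity, ΔS, ΔL, ΔJ).
Allowed pairs: 0 of 15.

0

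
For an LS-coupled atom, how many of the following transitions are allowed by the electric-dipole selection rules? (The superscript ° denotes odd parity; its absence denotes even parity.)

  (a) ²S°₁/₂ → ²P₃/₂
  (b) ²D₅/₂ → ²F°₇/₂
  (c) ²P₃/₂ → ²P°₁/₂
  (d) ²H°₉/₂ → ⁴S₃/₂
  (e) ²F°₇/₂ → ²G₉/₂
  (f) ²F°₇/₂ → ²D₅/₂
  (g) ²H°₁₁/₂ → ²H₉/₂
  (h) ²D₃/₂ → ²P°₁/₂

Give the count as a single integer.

(a) allowed
(b) allowed
(c) allowed
(d) forbidden (ΔS, ΔL, ΔJ fail)
(e) allowed
(f) allowed
(g) allowed
(h) allowed
Total allowed: 7 of 8.

7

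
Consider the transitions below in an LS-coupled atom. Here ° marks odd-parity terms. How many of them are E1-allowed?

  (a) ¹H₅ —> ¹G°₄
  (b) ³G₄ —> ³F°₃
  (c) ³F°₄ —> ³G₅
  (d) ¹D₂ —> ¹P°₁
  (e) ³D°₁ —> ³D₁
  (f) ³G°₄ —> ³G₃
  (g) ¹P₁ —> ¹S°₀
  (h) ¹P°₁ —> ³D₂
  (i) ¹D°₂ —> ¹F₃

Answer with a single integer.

8

(a) allowed
(b) allowed
(c) allowed
(d) allowed
(e) allowed
(f) allowed
(g) allowed
(h) forbidden (ΔS fails)
(i) allowed
Total allowed: 8 of 9.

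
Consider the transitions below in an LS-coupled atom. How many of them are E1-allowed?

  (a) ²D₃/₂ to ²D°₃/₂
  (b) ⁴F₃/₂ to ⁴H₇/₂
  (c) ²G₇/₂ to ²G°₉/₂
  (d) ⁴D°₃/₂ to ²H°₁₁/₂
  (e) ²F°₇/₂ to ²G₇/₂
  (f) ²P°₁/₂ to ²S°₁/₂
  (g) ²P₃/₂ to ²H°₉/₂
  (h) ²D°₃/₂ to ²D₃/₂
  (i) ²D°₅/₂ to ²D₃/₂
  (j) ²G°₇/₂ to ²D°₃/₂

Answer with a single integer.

(a) allowed
(b) forbidden (parity, ΔL, ΔJ fail)
(c) allowed
(d) forbidden (parity, ΔS, ΔL, ΔJ fail)
(e) allowed
(f) forbidden (parity fails)
(g) forbidden (ΔL, ΔJ fail)
(h) allowed
(i) allowed
(j) forbidden (parity, ΔL, ΔJ fail)
Total allowed: 5 of 10.

5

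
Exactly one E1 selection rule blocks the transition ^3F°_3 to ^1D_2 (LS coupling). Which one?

the ΔS = 0 rule

Parity must change: odd → even — passes.
ΔS = 0: S: 1 → 0 — fails.
ΔL = 0, ±1 (not L=0↔0): L: 3 → 2, ΔL = -1 — passes.
ΔJ = 0, ±1 (not J=0↔0): J: 3 → 2, ΔJ = -1 — passes.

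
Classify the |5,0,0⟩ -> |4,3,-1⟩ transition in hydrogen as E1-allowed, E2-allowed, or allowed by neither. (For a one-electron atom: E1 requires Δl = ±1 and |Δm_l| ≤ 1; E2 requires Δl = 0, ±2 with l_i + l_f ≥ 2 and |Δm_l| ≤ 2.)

neither

Δl = 3 − 0 = +3; l_i + l_f = 3.
Δm_l = -1.
E1 (Δl = ±1, |Δm_l| ≤ 1): not satisfied.
E2 (Δl = 0,±2, l_i+l_f ≥ 2, |Δm_l| ≤ 2): not satisfied.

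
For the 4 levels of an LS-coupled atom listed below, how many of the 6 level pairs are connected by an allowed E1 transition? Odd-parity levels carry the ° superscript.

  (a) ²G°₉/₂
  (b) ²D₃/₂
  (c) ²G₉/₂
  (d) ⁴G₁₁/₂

(a)–(b): forbidden (ΔL, ΔJ).
(a)–(c): allowed.
(a)–(d): forbidden (ΔS).
(b)–(c): forbidden (parity, ΔL, ΔJ).
(b)–(d): forbidden (parity, ΔS, ΔL, ΔJ).
(c)–(d): forbidden (parity, ΔS).
Allowed pairs: 1 of 6.

1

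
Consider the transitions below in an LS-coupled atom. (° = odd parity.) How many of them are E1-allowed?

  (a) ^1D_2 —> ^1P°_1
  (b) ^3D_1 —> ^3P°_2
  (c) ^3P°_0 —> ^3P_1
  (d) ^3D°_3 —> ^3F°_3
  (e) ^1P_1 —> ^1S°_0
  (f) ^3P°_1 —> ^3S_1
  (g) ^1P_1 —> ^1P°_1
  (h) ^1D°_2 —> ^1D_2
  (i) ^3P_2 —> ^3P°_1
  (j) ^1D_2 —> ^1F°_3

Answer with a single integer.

9

(a) allowed
(b) allowed
(c) allowed
(d) forbidden (parity fails)
(e) allowed
(f) allowed
(g) allowed
(h) allowed
(i) allowed
(j) allowed
Total allowed: 9 of 10.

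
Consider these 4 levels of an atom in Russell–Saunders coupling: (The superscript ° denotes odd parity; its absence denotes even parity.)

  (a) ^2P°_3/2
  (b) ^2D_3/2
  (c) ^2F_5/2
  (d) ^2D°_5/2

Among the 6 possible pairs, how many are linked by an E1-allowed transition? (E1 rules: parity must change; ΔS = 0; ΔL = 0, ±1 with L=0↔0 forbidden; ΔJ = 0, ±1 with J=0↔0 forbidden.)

(a)–(b): allowed.
(a)–(c): forbidden (ΔL).
(a)–(d): forbidden (parity).
(b)–(c): forbidden (parity).
(b)–(d): allowed.
(c)–(d): allowed.
Allowed pairs: 3 of 6.

3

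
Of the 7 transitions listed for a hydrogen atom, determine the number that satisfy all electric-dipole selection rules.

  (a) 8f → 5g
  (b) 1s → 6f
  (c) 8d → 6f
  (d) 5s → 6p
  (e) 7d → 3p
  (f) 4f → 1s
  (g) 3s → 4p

5

(a) allowed
(b) forbidden — Δl = +3 (E1 requires Δl = ±1)
(c) allowed
(d) allowed
(e) allowed
(f) forbidden — Δl = -3 (E1 requires Δl = ±1)
(g) allowed
Total allowed: 5 of 7.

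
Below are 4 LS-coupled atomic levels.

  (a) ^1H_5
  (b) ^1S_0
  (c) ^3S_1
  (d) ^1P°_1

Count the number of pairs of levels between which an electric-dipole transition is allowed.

(a)–(b): forbidden (parity, ΔL, ΔJ).
(a)–(c): forbidden (parity, ΔS, ΔL, ΔJ).
(a)–(d): forbidden (ΔL, ΔJ).
(b)–(c): forbidden (parity, ΔS, ΔL).
(b)–(d): allowed.
(c)–(d): forbidden (ΔS).
Allowed pairs: 1 of 6.

1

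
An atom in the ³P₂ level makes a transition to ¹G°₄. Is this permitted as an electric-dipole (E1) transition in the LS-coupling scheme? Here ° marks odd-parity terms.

forbidden

Parity must change: even → odd — passes.
ΔS = 0: S: 1 → 0 — fails.
ΔL = 0, ±1 (not L=0↔0): L: 1 → 4, ΔL = +3 — fails.
ΔJ = 0, ±1 (not J=0↔0): J: 2 → 4, ΔJ = +2 — fails.
Rule(s) violated: ΔS, ΔL, ΔJ.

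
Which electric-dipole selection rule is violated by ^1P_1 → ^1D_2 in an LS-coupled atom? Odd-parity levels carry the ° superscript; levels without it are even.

Reading off the term symbols: S 0→0, L 1→2, J 1→2, parity even→even.
Parity must change: even → even — violated.
ΔS = 0: S: 0 → 0 — satisfied.
ΔL = 0, ±1 (not L=0↔0): L: 1 → 2, ΔL = +1 — satisfied.
ΔJ = 0, ±1 (not J=0↔0): J: 1 → 2, ΔJ = +1 — satisfied.

parity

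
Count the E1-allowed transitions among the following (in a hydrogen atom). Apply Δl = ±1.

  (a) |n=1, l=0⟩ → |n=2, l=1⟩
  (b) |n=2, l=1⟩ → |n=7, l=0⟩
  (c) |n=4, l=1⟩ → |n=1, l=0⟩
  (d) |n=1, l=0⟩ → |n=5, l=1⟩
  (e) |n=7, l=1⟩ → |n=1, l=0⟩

5

(a) allowed
(b) allowed
(c) allowed
(d) allowed
(e) allowed
Total allowed: 5 of 5.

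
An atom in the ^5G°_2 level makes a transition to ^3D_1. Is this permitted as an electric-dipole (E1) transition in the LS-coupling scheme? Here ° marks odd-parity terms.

ΔS = 0: S: 2 → 1 — ✗.
Parity must change: odd → even — ✓.
ΔJ = 0, ±1 (not J=0↔0): J: 2 → 1, ΔJ = -1 — ✓.
ΔL = 0, ±1 (not L=0↔0): L: 4 → 2, ΔL = -2 — ✗.
Rule(s) violated: ΔS, ΔL.

forbidden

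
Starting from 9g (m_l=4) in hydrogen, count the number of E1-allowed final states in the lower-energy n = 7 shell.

E1 requires Δl = ±1, so l_f ∈ {3, 5}; with 0 ≤ l_f ≤ n_f−1 = 6, the allowed l_f values are {3, 5}.
For l_f = 3: m_f ∈ {m_i−1, m_i, m_i+1} ∩ [−3, 3] = {3} → 1 state.
For l_f = 5: m_f ∈ {m_i−1, m_i, m_i+1} ∩ [−5, 5] = {3, 4, 5} → 3 states.
Total: 4.

4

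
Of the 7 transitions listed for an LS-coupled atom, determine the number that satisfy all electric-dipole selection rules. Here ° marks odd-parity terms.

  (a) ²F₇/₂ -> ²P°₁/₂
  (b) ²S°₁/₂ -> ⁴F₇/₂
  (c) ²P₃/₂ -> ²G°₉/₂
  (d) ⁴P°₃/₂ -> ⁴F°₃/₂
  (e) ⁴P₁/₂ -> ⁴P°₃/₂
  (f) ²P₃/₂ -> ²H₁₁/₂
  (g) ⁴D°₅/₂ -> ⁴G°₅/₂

(a) forbidden (ΔL, ΔJ fail)
(b) forbidden (ΔS, ΔL, ΔJ fail)
(c) forbidden (ΔL, ΔJ fail)
(d) forbidden (parity, ΔL fail)
(e) allowed
(f) forbidden (parity, ΔL, ΔJ fail)
(g) forbidden (parity, ΔL fail)
Total allowed: 1 of 7.

1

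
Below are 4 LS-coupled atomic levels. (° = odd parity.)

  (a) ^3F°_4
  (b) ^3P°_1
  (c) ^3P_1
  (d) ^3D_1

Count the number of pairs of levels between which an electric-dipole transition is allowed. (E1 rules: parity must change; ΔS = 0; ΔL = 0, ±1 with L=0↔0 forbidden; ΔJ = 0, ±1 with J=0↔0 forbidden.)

2

(a)–(b): forbidden (parity, ΔL, ΔJ).
(a)–(c): forbidden (ΔL, ΔJ).
(a)–(d): forbidden (ΔJ).
(b)–(c): allowed.
(b)–(d): allowed.
(c)–(d): forbidden (parity).
Allowed pairs: 2 of 6.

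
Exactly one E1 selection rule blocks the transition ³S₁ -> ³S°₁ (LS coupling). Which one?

the L=0 ↔ L=0 exclusion

Parity must change: even → odd — passes.
ΔS = 0: S: 1 → 1 — passes.
ΔL = 0, ±1 (not L=0↔0): L: 0 → 0, ΔL = +0 — fails.
ΔJ = 0, ±1 (not J=0↔0): J: 1 → 1, ΔJ = +0 — passes.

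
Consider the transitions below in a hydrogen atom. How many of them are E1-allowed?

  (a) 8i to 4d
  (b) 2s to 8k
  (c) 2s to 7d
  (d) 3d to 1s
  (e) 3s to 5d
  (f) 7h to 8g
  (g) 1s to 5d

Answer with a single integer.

1

(a) forbidden — Δl = -4 (E1 requires Δl = ±1)
(b) forbidden — Δl = +7 (E1 requires Δl = ±1)
(c) forbidden — Δl = +2 (E1 requires Δl = ±1)
(d) forbidden — Δl = -2 (E1 requires Δl = ±1)
(e) forbidden — Δl = +2 (E1 requires Δl = ±1)
(f) allowed
(g) forbidden — Δl = +2 (E1 requires Δl = ±1)
Total allowed: 1 of 7.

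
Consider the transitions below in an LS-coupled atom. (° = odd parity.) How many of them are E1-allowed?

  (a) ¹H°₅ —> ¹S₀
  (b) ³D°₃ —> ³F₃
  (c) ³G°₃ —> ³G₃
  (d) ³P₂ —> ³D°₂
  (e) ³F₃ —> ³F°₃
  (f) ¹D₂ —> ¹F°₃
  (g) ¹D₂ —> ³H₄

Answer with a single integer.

5

(a) forbidden (ΔL, ΔJ fail)
(b) allowed
(c) allowed
(d) allowed
(e) allowed
(f) allowed
(g) forbidden (parity, ΔS, ΔL, ΔJ fail)
Total allowed: 5 of 7.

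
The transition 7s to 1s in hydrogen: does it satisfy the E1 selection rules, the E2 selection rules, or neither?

Δl = 0 − 0 = +0; l_i + l_f = 0.
E1 (Δl = ±1): not satisfied.
E2 (Δl = 0,±2, l_i+l_f ≥ 2): not satisfied.

neither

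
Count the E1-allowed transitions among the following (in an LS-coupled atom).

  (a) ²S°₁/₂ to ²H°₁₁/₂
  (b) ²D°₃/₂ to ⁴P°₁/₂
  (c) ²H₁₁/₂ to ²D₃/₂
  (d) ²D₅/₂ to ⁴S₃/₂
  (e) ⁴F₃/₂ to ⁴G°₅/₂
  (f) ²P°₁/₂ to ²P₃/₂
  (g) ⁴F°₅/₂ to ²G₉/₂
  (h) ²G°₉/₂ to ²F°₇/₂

(a) forbidden (parity, ΔL, ΔJ fail)
(b) forbidden (parity, ΔS fail)
(c) forbidden (parity, ΔL, ΔJ fail)
(d) forbidden (parity, ΔS, ΔL fail)
(e) allowed
(f) allowed
(g) forbidden (ΔS, ΔJ fail)
(h) forbidden (parity fails)
Total allowed: 2 of 8.

2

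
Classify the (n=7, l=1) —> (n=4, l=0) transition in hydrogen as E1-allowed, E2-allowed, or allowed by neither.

Δl = 0 − 1 = -1; l_i + l_f = 1.
E1 (Δl = ±1): satisfied.
E2 (Δl = 0,±2, l_i+l_f ≥ 2): not satisfied.

E1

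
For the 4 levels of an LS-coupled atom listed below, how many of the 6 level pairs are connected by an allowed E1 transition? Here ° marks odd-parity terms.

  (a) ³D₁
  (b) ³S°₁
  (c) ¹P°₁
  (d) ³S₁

(a)–(b): forbidden (ΔL).
(a)–(c): forbidden (ΔS).
(a)–(d): forbidden (parity, ΔL).
(b)–(c): forbidden (parity, ΔS).
(b)–(d): forbidden (ΔL).
(c)–(d): forbidden (ΔS).
Allowed pairs: 0 of 6.

0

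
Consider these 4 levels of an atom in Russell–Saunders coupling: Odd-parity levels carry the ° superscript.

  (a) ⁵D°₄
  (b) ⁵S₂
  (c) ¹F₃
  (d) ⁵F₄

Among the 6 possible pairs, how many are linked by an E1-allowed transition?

(a)–(b): forbidden (ΔL, ΔJ).
(a)–(c): forbidden (ΔS).
(a)–(d): allowed.
(b)–(c): forbidden (parity, ΔS, ΔL).
(b)–(d): forbidden (parity, ΔL, ΔJ).
(c)–(d): forbidden (parity, ΔS).
Allowed pairs: 1 of 6.

1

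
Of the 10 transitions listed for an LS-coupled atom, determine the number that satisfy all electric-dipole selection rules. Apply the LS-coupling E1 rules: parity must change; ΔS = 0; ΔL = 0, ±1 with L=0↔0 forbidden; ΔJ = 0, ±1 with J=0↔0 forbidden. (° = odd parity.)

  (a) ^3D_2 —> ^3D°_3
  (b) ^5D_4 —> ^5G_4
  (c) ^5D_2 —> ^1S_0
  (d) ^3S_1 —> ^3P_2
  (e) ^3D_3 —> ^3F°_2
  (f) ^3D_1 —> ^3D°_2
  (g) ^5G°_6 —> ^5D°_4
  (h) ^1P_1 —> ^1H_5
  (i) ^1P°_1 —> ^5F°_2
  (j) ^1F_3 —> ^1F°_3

(a) allowed
(b) forbidden (parity, ΔL fail)
(c) forbidden (parity, ΔS, ΔL, ΔJ fail)
(d) forbidden (parity fails)
(e) allowed
(f) allowed
(g) forbidden (parity, ΔL, ΔJ fail)
(h) forbidden (parity, ΔL, ΔJ fail)
(i) forbidden (parity, ΔS, ΔL fail)
(j) allowed
Total allowed: 4 of 10.

4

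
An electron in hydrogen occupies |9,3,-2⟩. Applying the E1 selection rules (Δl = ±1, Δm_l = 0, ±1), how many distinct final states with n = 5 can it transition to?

E1 requires Δl = ±1, so l_f ∈ {2, 4}; with 0 ≤ l_f ≤ n_f−1 = 4, the allowed l_f values are {2, 4}.
For l_f = 2: m_f ∈ {m_i−1, m_i, m_i+1} ∩ [−2, 2] = {-2, -1} → 2 states.
For l_f = 4: m_f ∈ {m_i−1, m_i, m_i+1} ∩ [−4, 4] = {-3, -2, -1} → 3 states.
Total: 5.

5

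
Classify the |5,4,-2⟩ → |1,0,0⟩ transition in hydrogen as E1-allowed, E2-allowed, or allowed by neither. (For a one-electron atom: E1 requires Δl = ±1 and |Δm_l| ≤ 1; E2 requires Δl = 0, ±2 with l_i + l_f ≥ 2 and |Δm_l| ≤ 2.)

Δl = 0 − 4 = -4; l_i + l_f = 4.
Δm_l = +2.
E1 (Δl = ±1, |Δm_l| ≤ 1): not satisfied.
E2 (Δl = 0,±2, l_i+l_f ≥ 2, |Δm_l| ≤ 2): not satisfied.

neither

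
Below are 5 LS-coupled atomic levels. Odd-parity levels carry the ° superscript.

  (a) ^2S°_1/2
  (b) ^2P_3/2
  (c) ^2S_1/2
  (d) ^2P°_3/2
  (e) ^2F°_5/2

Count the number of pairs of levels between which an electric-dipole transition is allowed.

3

(a)–(b): allowed.
(a)–(c): forbidden (ΔL).
(a)–(d): forbidden (parity).
(a)–(e): forbidden (parity, ΔL, ΔJ).
(b)–(c): forbidden (parity).
(b)–(d): allowed.
(b)–(e): forbidden (ΔL).
(c)–(d): allowed.
(c)–(e): forbidden (ΔL, ΔJ).
(d)–(e): forbidden (parity, ΔL).
Allowed pairs: 3 of 10.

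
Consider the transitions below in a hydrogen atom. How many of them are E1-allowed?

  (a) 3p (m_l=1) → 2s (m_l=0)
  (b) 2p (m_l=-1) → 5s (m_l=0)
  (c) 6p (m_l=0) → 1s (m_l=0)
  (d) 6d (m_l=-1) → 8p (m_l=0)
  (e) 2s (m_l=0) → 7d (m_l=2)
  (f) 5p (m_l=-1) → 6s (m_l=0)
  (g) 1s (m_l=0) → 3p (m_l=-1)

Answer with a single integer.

6

(a) allowed
(b) allowed
(c) allowed
(d) allowed
(e) forbidden — Δl = +2 (E1 requires Δl = ±1); Δm_l = +2 (E1 requires Δm_l = 0, ±1)
(f) allowed
(g) allowed
Total allowed: 6 of 7.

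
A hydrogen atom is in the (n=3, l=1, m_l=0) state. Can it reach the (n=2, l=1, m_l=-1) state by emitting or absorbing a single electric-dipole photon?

Initial l = 1, final l = 1, so Δl = +0. E1 requires Δl = ±1: ✗.
m_l: 0 → -1 (Δm_l = -1). |Δm_l| ≤ 1 ✓.
The transition is electric-dipole forbidden.

forbidden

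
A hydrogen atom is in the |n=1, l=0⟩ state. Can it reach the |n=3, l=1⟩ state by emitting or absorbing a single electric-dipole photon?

allowed

l: 0 → 1 (Δl = +1). Δl = ±1 ok.
All E1 selection rules are satisfied.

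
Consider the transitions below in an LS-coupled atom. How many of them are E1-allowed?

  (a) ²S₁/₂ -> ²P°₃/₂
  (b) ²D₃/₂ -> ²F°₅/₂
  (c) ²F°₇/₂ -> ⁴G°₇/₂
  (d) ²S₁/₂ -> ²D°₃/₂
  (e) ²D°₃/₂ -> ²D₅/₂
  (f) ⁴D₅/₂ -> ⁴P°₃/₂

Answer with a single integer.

4

(a) allowed
(b) allowed
(c) forbidden (parity, ΔS fail)
(d) forbidden (ΔL fails)
(e) allowed
(f) allowed
Total allowed: 4 of 6.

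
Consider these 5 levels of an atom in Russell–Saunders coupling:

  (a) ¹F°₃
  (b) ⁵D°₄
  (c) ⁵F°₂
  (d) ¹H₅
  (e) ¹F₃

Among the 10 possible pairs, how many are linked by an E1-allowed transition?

(a)–(b): forbidden (parity, ΔS).
(a)–(c): forbidden (parity, ΔS).
(a)–(d): forbidden (ΔL, ΔJ).
(a)–(e): allowed.
(b)–(c): forbidden (parity, ΔJ).
(b)–(d): forbidden (ΔS, ΔL).
(b)–(e): forbidden (ΔS).
(c)–(d): forbidden (ΔS, ΔL, ΔJ).
(c)–(e): forbidden (ΔS).
(d)–(e): forbidden (parity, ΔL, ΔJ).
Allowed pairs: 1 of 10.

1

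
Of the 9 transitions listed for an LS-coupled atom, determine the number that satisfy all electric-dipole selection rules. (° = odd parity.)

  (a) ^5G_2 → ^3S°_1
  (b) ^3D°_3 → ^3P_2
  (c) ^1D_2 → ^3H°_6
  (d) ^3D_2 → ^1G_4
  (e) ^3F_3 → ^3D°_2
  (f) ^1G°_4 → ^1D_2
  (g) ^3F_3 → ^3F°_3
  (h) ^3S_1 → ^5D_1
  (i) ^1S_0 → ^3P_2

3

(a) forbidden (ΔS, ΔL fail)
(b) allowed
(c) forbidden (ΔS, ΔL, ΔJ fail)
(d) forbidden (parity, ΔS, ΔL, ΔJ fail)
(e) allowed
(f) forbidden (ΔL, ΔJ fail)
(g) allowed
(h) forbidden (parity, ΔS, ΔL fail)
(i) forbidden (parity, ΔS, ΔJ fail)
Total allowed: 3 of 9.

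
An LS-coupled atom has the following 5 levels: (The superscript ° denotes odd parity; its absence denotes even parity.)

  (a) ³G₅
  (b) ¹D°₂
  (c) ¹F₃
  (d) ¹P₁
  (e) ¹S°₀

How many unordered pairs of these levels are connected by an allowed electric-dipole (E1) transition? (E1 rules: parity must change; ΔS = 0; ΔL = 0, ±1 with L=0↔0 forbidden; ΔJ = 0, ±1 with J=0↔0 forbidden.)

(a)–(b): forbidden (ΔS, ΔL, ΔJ).
(a)–(c): forbidden (parity, ΔS, ΔJ).
(a)–(d): forbidden (parity, ΔS, ΔL, ΔJ).
(a)–(e): forbidden (ΔS, ΔL, ΔJ).
(b)–(c): allowed.
(b)–(d): allowed.
(b)–(e): forbidden (parity, ΔL, ΔJ).
(c)–(d): forbidden (parity, ΔL, ΔJ).
(c)–(e): forbidden (ΔL, ΔJ).
(d)–(e): allowed.
Allowed pairs: 3 of 10.

3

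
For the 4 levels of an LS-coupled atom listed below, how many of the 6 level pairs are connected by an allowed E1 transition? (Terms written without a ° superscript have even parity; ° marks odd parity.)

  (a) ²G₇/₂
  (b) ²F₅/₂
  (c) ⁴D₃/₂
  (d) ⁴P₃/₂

0

(a)–(b): forbidden (parity).
(a)–(c): forbidden (parity, ΔS, ΔL, ΔJ).
(a)–(d): forbidden (parity, ΔS, ΔL, ΔJ).
(b)–(c): forbidden (parity, ΔS).
(b)–(d): forbidden (parity, ΔS, ΔL).
(c)–(d): forbidden (parity).
Allowed pairs: 0 of 6.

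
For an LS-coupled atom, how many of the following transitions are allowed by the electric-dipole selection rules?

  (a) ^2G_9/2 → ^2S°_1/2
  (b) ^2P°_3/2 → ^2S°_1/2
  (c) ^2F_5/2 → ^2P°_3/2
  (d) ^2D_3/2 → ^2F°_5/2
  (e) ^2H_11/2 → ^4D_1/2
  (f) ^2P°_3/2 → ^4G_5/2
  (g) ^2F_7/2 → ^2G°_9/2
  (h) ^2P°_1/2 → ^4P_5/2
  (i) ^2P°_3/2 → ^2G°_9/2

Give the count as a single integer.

2

(a) forbidden (ΔL, ΔJ fail)
(b) forbidden (parity fails)
(c) forbidden (ΔL fails)
(d) allowed
(e) forbidden (parity, ΔS, ΔL, ΔJ fail)
(f) forbidden (ΔS, ΔL fail)
(g) allowed
(h) forbidden (ΔS, ΔJ fail)
(i) forbidden (parity, ΔL, ΔJ fail)
Total allowed: 2 of 9.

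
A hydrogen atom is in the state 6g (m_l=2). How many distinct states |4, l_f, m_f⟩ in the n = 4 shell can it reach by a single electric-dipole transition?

E1 requires Δl = ±1, so l_f ∈ {3, 5}; with 0 ≤ l_f ≤ n_f−1 = 3, the allowed l_f values are {3}.
For l_f = 3: m_f ∈ {m_i−1, m_i, m_i+1} ∩ [−3, 3] = {1, 2, 3} → 3 states.
Total: 3.

3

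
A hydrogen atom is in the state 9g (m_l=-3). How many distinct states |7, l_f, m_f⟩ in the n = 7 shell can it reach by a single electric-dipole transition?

E1 requires Δl = ±1, so l_f ∈ {3, 5}; with 0 ≤ l_f ≤ n_f−1 = 6, the allowed l_f values are {3, 5}.
For l_f = 3: m_f ∈ {m_i−1, m_i, m_i+1} ∩ [−3, 3] = {-3, -2} → 2 states.
For l_f = 5: m_f ∈ {m_i−1, m_i, m_i+1} ∩ [−5, 5] = {-4, -3, -2} → 3 states.
Total: 5.

5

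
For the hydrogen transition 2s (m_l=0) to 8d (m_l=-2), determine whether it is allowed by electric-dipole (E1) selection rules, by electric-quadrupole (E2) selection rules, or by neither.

Δl = 2 − 0 = +2; l_i + l_f = 2.
Δm_l = -2.
E1 (Δl = ±1, |Δm_l| ≤ 1): not satisfied.
E2 (Δl = 0,±2, l_i+l_f ≥ 2, |Δm_l| ≤ 2): satisfied.

E2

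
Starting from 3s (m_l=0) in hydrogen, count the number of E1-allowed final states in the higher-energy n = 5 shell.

3

E1 requires Δl = ±1, so l_f ∈ {-1, 1}; with 0 ≤ l_f ≤ n_f−1 = 4, the allowed l_f values are {1}.
For l_f = 1: m_f ∈ {m_i−1, m_i, m_i+1} ∩ [−1, 1] = {-1, 0, 1} → 3 states.
Total: 3.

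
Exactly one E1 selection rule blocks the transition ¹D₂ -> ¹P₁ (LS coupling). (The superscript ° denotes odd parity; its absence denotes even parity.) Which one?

Parity must change: even → even — fails.
ΔS = 0: S: 0 → 0 — ok.
ΔL = 0, ±1 (not L=0↔0): L: 2 → 1, ΔL = -1 — ok.
ΔJ = 0, ±1 (not J=0↔0): J: 2 → 1, ΔJ = -1 — ok.

parity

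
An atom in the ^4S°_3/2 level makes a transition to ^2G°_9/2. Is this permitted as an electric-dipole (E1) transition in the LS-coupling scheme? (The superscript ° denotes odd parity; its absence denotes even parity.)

Reading off the term symbols: S 3/2→1/2, L 0→4, J 3/2→9/2, parity odd→odd.
Parity must change: odd → odd — fails.
ΔS = 0: S: 3/2 → 1/2 — fails.
ΔL = 0, ±1 (not L=0↔0): L: 0 → 4, ΔL = +4 — fails.
ΔJ = 0, ±1 (not J=0↔0): J: 3/2 → 9/2, ΔJ = +3 — fails.
Rule(s) violated: parity, ΔS, ΔL, ΔJ.

forbidden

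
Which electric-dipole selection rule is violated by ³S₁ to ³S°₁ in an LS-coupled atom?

the L=0 ↔ L=0 exclusion

Initial level: S=1, L=0, J=1, parity even. Final level: S=1, L=0, J=1, parity odd.
ΔJ = 0, ±1 (not J=0↔0): J: 1 → 1, ΔJ = +0 — ok.
Parity must change: even → odd — ok.
ΔL = 0, ±1 (not L=0↔0): L: 0 → 0, ΔL = +0 — fails.
ΔS = 0: S: 1 → 1 — ok.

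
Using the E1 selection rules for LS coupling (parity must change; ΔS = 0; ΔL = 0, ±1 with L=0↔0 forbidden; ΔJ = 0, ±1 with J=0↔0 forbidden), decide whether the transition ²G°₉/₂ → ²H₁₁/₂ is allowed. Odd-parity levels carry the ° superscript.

allowed

Reading off the term symbols: S 1/2→1/2, L 4→5, J 9/2→11/2, parity odd→even.
ΔL = 0, ±1 (not L=0↔0): L: 4 → 5, ΔL = +1 — satisfied.
Parity must change: odd → even — satisfied.
ΔS = 0: S: 1/2 → 1/2 — satisfied.
ΔJ = 0, ±1 (not J=0↔0): J: 9/2 → 11/2, ΔJ = +1 — satisfied.
All four E1 rules are satisfied.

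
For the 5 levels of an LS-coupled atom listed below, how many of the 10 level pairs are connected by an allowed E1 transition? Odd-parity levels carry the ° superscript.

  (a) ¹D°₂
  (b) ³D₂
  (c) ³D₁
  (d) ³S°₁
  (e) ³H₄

(a)–(b): forbidden (ΔS).
(a)–(c): forbidden (ΔS).
(a)–(d): forbidden (parity, ΔS, ΔL).
(a)–(e): forbidden (ΔS, ΔL, ΔJ).
(b)–(c): forbidden (parity).
(b)–(d): forbidden (ΔL).
(b)–(e): forbidden (parity, ΔL, ΔJ).
(c)–(d): forbidden (ΔL).
(c)–(e): forbidden (parity, ΔL, ΔJ).
(d)–(e): forbidden (ΔL, ΔJ).
Allowed pairs: 0 of 10.

0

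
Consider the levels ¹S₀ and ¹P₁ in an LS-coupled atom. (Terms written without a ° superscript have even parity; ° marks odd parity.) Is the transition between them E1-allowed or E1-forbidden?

Initial level: S=0, L=0, J=0, parity even. Final level: S=0, L=1, J=1, parity even.
Parity must change: even → even — ✗.
ΔS = 0: S: 0 → 0 — ✓.
ΔL = 0, ±1 (not L=0↔0): L: 0 → 1, ΔL = +1 — ✓.
ΔJ = 0, ±1 (not J=0↔0): J: 0 → 1, ΔJ = +1 — ✓.
Rule(s) violated: parity.

forbidden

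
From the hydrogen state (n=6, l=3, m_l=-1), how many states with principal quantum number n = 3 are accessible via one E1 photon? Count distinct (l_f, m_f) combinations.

E1 requires Δl = ±1, so l_f ∈ {2, 4}; with 0 ≤ l_f ≤ n_f−1 = 2, the allowed l_f values are {2}.
For l_f = 2: m_f ∈ {m_i−1, m_i, m_i+1} ∩ [−2, 2] = {-2, -1, 0} → 3 states.
Total: 3.

3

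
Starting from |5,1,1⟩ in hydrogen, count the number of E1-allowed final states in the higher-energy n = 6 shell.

4

E1 requires Δl = ±1, so l_f ∈ {0, 2}; with 0 ≤ l_f ≤ n_f−1 = 5, the allowed l_f values are {0, 2}.
For l_f = 0: m_f ∈ {m_i−1, m_i, m_i+1} ∩ [−0, 0] = {0} → 1 state.
For l_f = 2: m_f ∈ {m_i−1, m_i, m_i+1} ∩ [−2, 2] = {0, 1, 2} → 3 states.
Total: 4.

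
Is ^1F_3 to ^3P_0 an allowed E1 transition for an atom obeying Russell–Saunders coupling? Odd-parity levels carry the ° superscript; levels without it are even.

ΔJ = 0, ±1 (not J=0↔0): J: 3 → 0, ΔJ = -3 — fails.
ΔL = 0, ±1 (not L=0↔0): L: 3 → 1, ΔL = -2 — fails.
Parity must change: even → even — fails.
ΔS = 0: S: 0 → 1 — fails.
Rule(s) violated: parity, ΔS, ΔL, ΔJ.

forbidden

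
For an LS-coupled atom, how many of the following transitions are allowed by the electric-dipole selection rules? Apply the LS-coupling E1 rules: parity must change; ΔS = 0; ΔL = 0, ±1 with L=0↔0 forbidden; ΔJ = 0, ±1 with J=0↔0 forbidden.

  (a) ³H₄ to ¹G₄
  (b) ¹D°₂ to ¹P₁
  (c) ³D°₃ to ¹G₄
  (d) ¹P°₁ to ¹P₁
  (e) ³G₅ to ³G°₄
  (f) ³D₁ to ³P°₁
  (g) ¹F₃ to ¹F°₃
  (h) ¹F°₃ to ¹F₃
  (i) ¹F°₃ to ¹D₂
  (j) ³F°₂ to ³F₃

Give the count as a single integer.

8

(a) forbidden (parity, ΔS fail)
(b) allowed
(c) forbidden (ΔS, ΔL fail)
(d) allowed
(e) allowed
(f) allowed
(g) allowed
(h) allowed
(i) allowed
(j) allowed
Total allowed: 8 of 10.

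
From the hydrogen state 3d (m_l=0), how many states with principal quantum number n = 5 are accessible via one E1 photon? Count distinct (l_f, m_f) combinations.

E1 requires Δl = ±1, so l_f ∈ {1, 3}; with 0 ≤ l_f ≤ n_f−1 = 4, the allowed l_f values are {1, 3}.
For l_f = 1: m_f ∈ {m_i−1, m_i, m_i+1} ∩ [−1, 1] = {-1, 0, 1} → 3 states.
For l_f = 3: m_f ∈ {m_i−1, m_i, m_i+1} ∩ [−3, 3] = {-1, 0, 1} → 3 states.
Total: 6.

6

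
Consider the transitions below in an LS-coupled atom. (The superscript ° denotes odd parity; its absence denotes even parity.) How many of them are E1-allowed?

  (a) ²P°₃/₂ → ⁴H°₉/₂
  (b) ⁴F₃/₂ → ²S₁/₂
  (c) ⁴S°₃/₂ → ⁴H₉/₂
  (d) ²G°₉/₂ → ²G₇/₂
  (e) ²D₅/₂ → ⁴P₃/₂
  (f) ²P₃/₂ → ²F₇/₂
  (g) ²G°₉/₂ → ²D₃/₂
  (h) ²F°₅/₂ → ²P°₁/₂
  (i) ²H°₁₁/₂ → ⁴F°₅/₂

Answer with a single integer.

(a) forbidden (parity, ΔS, ΔL, ΔJ fail)
(b) forbidden (parity, ΔS, ΔL fail)
(c) forbidden (ΔL, ΔJ fail)
(d) allowed
(e) forbidden (parity, ΔS fail)
(f) forbidden (parity, ΔL, ΔJ fail)
(g) forbidden (ΔL, ΔJ fail)
(h) forbidden (parity, ΔL, ΔJ fail)
(i) forbidden (parity, ΔS, ΔL, ΔJ fail)
Total allowed: 1 of 9.

1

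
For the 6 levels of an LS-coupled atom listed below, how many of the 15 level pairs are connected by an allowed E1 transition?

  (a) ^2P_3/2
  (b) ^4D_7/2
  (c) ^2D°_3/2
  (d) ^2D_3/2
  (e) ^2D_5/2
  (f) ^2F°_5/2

5

(a)–(b): forbidden (parity, ΔS, ΔJ).
(a)–(c): allowed.
(a)–(d): forbidden (parity).
(a)–(e): forbidden (parity).
(a)–(f): forbidden (ΔL).
(b)–(c): forbidden (ΔS, ΔJ).
(b)–(d): forbidden (parity, ΔS, ΔJ).
(b)–(e): forbidden (parity, ΔS).
(b)–(f): forbidden (ΔS).
(c)–(d): allowed.
(c)–(e): allowed.
(c)–(f): forbidden (parity).
(d)–(e): forbidden (parity).
(d)–(f): allowed.
(e)–(f): allowed.
Allowed pairs: 5 of 15.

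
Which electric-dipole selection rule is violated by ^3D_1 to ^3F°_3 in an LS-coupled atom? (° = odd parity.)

the ΔJ = 0, ±1 rule

Initial level: S=1, L=2, J=1, parity even. Final level: S=1, L=3, J=3, parity odd.
Parity must change: even → odd — satisfied.
ΔS = 0: S: 1 → 1 — satisfied.
ΔL = 0, ±1 (not L=0↔0): L: 2 → 3, ΔL = +1 — satisfied.
ΔJ = 0, ±1 (not J=0↔0): J: 1 → 3, ΔJ = +2 — violated.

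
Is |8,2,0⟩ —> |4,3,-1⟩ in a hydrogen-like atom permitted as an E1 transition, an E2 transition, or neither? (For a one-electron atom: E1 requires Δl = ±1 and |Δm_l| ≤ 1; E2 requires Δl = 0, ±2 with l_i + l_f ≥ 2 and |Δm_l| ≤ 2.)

Δl = 3 − 2 = +1; l_i + l_f = 5.
Δm_l = -1.
E1 (Δl = ±1, |Δm_l| ≤ 1): satisfied.
E2 (Δl = 0,±2, l_i+l_f ≥ 2, |Δm_l| ≤ 2): not satisfied.

E1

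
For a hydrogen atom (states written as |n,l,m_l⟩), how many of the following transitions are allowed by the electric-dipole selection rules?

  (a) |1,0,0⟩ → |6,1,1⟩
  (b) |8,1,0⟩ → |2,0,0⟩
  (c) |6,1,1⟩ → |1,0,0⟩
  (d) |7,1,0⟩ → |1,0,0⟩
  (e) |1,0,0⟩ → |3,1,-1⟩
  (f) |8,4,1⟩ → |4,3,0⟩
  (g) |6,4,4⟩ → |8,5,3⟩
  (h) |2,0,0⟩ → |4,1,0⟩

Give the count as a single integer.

(a) allowed
(b) allowed
(c) allowed
(d) allowed
(e) allowed
(f) allowed
(g) allowed
(h) allowed
Total allowed: 8 of 8.

8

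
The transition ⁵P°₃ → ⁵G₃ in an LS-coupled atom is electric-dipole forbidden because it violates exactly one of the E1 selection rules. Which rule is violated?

ΔJ = 0, ±1 (not J=0↔0): J: 3 → 3, ΔJ = +0 — satisfied.
ΔL = 0, ±1 (not L=0↔0): L: 1 → 4, ΔL = +3 — violated.
Parity must change: odd → even — satisfied.
ΔS = 0: S: 2 → 2 — satisfied.

the ΔL = 0, ±1 rule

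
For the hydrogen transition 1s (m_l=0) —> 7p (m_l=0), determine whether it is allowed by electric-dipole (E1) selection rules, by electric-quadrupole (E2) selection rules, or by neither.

E1

Δl = 1 − 0 = +1; l_i + l_f = 1.
Δm_l = +0.
E1 (Δl = ±1, |Δm_l| ≤ 1): satisfied.
E2 (Δl = 0,±2, l_i+l_f ≥ 2, |Δm_l| ≤ 2): not satisfied.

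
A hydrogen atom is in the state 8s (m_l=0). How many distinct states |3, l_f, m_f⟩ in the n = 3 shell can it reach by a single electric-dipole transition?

3

E1 requires Δl = ±1, so l_f ∈ {-1, 1}; with 0 ≤ l_f ≤ n_f−1 = 2, the allowed l_f values are {1}.
For l_f = 1: m_f ∈ {m_i−1, m_i, m_i+1} ∩ [−1, 1] = {-1, 0, 1} → 3 states.
Total: 3.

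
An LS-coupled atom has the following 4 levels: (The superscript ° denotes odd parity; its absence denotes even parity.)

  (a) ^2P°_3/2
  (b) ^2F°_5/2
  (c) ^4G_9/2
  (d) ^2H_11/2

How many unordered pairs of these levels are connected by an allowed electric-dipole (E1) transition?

(a)–(b): forbidden (parity, ΔL).
(a)–(c): forbidden (ΔS, ΔL, ΔJ).
(a)–(d): forbidden (ΔL, ΔJ).
(b)–(c): forbidden (ΔS, ΔJ).
(b)–(d): forbidden (ΔL, ΔJ).
(c)–(d): forbidden (parity, ΔS).
Allowed pairs: 0 of 6.

0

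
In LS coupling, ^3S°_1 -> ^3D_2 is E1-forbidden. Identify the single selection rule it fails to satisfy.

the ΔL = 0, ±1 rule

Initial level: S=1, L=0, J=1, parity odd. Final level: S=1, L=2, J=2, parity even.
Parity must change: odd → even — satisfied.
ΔS = 0: S: 1 → 1 — satisfied.
ΔL = 0, ±1 (not L=0↔0): L: 0 → 2, ΔL = +2 — violated.
ΔJ = 0, ±1 (not J=0↔0): J: 1 → 2, ΔJ = +1 — satisfied.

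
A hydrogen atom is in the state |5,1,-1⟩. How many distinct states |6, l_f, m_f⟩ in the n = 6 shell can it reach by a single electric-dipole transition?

4

E1 requires Δl = ±1, so l_f ∈ {0, 2}; with 0 ≤ l_f ≤ n_f−1 = 5, the allowed l_f values are {0, 2}.
For l_f = 0: m_f ∈ {m_i−1, m_i, m_i+1} ∩ [−0, 0] = {0} → 1 state.
For l_f = 2: m_f ∈ {m_i−1, m_i, m_i+1} ∩ [−2, 2] = {-2, -1, 0} → 3 states.
Total: 4.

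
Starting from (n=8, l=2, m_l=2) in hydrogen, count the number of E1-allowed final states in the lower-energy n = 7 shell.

E1 requires Δl = ±1, so l_f ∈ {1, 3}; with 0 ≤ l_f ≤ n_f−1 = 6, the allowed l_f values are {1, 3}.
For l_f = 1: m_f ∈ {m_i−1, m_i, m_i+1} ∩ [−1, 1] = {1} → 1 state.
For l_f = 3: m_f ∈ {m_i−1, m_i, m_i+1} ∩ [−3, 3] = {1, 2, 3} → 3 states.
Total: 4.

4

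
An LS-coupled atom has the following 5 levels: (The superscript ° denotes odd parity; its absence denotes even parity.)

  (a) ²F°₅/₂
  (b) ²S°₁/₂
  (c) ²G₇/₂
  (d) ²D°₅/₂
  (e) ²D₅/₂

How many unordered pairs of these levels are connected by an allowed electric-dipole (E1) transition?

(a)–(b): forbidden (parity, ΔL, ΔJ).
(a)–(c): allowed.
(a)–(d): forbidden (parity).
(a)–(e): allowed.
(b)–(c): forbidden (ΔL, ΔJ).
(b)–(d): forbidden (parity, ΔL, ΔJ).
(b)–(e): forbidden (ΔL, ΔJ).
(c)–(d): forbidden (ΔL).
(c)–(e): forbidden (parity, ΔL).
(d)–(e): allowed.
Allowed pairs: 3 of 10.

3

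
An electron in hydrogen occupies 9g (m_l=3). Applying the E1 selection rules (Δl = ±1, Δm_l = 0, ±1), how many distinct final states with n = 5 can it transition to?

2

E1 requires Δl = ±1, so l_f ∈ {3, 5}; with 0 ≤ l_f ≤ n_f−1 = 4, the allowed l_f values are {3}.
For l_f = 3: m_f ∈ {m_i−1, m_i, m_i+1} ∩ [−3, 3] = {2, 3} → 2 states.
Total: 2.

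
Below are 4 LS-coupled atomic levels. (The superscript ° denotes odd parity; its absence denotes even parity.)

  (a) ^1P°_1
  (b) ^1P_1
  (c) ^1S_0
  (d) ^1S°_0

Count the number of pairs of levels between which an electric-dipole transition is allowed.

3

(a)–(b): allowed.
(a)–(c): allowed.
(a)–(d): forbidden (parity).
(b)–(c): forbidden (parity).
(b)–(d): allowed.
(c)–(d): forbidden (ΔL, ΔJ).
Allowed pairs: 3 of 6.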